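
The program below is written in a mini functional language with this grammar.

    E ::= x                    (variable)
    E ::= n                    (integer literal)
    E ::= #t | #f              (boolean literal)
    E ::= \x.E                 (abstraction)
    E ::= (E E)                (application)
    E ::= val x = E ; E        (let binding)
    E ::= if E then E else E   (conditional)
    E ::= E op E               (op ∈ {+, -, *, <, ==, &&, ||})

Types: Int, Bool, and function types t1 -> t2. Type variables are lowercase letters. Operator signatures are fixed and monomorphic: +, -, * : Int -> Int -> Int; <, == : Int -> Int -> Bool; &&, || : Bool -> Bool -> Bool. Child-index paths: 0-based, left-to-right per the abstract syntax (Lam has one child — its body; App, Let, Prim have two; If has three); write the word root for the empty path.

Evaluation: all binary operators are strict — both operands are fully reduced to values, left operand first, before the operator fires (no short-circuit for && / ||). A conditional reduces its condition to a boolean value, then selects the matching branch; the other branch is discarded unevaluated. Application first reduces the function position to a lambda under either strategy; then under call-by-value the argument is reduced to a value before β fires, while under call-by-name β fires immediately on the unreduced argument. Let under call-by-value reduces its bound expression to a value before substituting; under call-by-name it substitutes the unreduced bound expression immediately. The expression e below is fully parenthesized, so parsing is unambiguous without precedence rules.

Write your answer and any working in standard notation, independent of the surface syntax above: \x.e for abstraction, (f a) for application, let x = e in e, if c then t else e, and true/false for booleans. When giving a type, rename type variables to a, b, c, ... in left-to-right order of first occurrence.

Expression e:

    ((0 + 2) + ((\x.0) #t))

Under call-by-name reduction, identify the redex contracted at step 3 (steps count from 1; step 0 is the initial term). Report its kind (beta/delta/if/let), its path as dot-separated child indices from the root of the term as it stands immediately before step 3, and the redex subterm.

Trace:
step 0: ((0 + 2) + ((\x.0) true))
step 1: [delta@0] (2 + ((\x.0) true))
step 2: [beta@1] (2 + 0)
step 3: [delta@root] 2

Answer: delta at root : (2 + 0)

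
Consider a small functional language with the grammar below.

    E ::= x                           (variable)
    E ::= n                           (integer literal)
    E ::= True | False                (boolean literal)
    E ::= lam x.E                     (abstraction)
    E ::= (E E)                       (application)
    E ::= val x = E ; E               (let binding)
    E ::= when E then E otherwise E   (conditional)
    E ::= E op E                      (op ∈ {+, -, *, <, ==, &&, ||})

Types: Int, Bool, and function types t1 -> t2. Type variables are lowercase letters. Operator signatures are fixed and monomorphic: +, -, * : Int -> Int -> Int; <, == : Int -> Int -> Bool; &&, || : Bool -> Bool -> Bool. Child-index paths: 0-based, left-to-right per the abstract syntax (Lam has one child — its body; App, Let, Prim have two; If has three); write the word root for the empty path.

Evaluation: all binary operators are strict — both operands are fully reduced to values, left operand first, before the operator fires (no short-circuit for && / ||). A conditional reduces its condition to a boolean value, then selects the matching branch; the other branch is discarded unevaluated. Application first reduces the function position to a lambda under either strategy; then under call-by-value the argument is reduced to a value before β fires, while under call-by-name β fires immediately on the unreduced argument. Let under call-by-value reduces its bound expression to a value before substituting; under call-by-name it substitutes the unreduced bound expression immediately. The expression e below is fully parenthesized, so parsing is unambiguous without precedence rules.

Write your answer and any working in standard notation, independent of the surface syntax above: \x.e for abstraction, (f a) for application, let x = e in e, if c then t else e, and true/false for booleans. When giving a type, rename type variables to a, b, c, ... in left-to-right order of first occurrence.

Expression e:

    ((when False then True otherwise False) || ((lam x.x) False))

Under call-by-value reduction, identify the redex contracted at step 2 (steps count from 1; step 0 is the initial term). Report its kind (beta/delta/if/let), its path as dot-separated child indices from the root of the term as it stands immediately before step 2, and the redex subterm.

Working:
step 0: ((if false then true else false) || ((\x.x) false))
step 1: [if@0] (false || ((\x.x) false))
step 2: [beta@1] (false || false)

Answer: beta at 1 : ((\x.x) false)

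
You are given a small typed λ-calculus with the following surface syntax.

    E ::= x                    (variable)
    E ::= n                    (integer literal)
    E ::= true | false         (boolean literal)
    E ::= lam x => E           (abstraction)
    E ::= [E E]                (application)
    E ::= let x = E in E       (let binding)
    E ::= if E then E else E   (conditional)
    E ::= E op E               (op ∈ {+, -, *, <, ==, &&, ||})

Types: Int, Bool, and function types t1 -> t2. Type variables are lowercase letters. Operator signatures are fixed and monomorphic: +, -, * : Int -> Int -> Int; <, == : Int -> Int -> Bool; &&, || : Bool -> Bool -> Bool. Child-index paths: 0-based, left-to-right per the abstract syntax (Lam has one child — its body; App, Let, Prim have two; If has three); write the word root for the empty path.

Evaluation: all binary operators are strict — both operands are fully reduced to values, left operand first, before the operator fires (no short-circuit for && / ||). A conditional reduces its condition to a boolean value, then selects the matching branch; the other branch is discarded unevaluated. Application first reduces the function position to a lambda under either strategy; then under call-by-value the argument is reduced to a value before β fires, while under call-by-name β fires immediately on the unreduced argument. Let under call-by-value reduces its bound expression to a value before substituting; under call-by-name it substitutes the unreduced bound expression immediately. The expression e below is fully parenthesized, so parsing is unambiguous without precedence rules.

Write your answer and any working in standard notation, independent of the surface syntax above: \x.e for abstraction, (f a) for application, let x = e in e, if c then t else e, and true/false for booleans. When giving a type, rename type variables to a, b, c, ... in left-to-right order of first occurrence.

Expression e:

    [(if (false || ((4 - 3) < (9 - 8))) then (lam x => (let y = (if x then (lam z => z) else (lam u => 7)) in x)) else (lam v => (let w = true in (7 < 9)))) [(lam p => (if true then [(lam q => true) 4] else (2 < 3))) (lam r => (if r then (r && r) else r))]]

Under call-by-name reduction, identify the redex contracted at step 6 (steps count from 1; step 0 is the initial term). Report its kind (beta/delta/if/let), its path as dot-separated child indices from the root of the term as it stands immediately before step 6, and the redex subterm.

Answer: beta at root : ((\v.(let w = true in (7 < 9))) ((\p.(if true then ((\q.true) 4) else (2 < 3))) (\r.(if r then (r && r) else r))))

Working:
step 0: ((if (false || ((4 - 3) < (9 - 8))) then (\x.(let y = (if x then (\z.z) else (\u.7)) in x)) else (\v.(let w = true in (7 < 9)))) ((\p.(if true then ((\q.true) 4) else (2 < 3))) (\r.(if r then (r && r) else r))))
step 1: [delta@0.0.1.0] ((if (false || (1 < (9 - 8))) then (\x.(let y = (if x then (\z.z) else (\u.7)) in x)) else (\v.(let w = true in (7 < 9)))) ((\p.(if true then ((\q.true) 4) else (2 < 3))) (\r.(if r then (r && r) else r))))
step 2: [delta@0.0.1.1] ((if (false || (1 < 1)) then (\x.(let y = (if x then (\z.z) else (\u.7)) in x)) else (\v.(let w = true in (7 < 9)))) ((\p.(if true then ((\q.true) 4) else (2 < 3))) (\r.(if r then (r && r) else r))))
step 3: [delta@0.0.1] ((if (false || false) then (\x.(let y = (if x then (\z.z) else (\u.7)) in x)) else (\v.(let w = true in (7 < 9)))) ((\p.(if true then ((\q.true) 4) else (2 < 3))) (\r.(if r then (r && r) else r))))
step 4: [delta@0.0] ((if false then (\x.(let y = (if x then (\z.z) else (\u.7)) in x)) else (\v.(let w = true in (7 < 9)))) ((\p.(if true then ((\q.true) 4) else (2 < 3))) (\r.(if r then (r && r) else r))))
step 5: [if@0] ((\v.(let w = true in (7 < 9))) ((\p.(if true then ((\q.true) 4) else (2 < 3))) (\r.(if r then (r && r) else r))))
step 6: [beta@root] (let w = true in (7 < 9))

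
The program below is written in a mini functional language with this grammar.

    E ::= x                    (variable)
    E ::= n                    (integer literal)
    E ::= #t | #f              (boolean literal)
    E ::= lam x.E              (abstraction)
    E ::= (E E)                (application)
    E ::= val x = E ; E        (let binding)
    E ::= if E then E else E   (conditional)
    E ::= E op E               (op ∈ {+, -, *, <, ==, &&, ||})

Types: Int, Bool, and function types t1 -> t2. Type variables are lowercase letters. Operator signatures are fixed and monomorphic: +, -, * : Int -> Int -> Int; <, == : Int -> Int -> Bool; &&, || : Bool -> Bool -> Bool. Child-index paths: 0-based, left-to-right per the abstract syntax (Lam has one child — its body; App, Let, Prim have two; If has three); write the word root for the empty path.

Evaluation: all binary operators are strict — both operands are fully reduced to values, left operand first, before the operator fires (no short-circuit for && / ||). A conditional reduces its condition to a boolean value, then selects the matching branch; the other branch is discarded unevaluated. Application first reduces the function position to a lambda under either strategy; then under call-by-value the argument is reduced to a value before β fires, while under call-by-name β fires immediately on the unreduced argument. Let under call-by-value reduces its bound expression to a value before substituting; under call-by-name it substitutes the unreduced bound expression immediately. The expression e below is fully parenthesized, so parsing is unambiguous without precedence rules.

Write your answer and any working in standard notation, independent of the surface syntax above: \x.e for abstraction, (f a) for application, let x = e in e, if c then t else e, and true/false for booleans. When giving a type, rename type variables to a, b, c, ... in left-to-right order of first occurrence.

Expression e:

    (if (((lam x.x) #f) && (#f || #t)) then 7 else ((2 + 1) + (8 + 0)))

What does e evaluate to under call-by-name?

Derivation:
step 0: (if (((\x.x) false) && (false || true)) then 7 else ((2 + 1) + (8 + 0)))
step 1: [beta@0.0] (if (false && (false || true)) then 7 else ((2 + 1) + (8 + 0)))
step 2: [delta@0.1] (if (false && true) then 7 else ((2 + 1) + (8 + 0)))
step 3: [delta@0] (if false then 7 else ((2 + 1) + (8 + 0)))
step 4: [if@root] ((2 + 1) + (8 + 0))
step 5: [delta@0] (3 + (8 + 0))
step 6: [delta@1] (3 + 8)
step 7: [delta@root] 11

Answer: 11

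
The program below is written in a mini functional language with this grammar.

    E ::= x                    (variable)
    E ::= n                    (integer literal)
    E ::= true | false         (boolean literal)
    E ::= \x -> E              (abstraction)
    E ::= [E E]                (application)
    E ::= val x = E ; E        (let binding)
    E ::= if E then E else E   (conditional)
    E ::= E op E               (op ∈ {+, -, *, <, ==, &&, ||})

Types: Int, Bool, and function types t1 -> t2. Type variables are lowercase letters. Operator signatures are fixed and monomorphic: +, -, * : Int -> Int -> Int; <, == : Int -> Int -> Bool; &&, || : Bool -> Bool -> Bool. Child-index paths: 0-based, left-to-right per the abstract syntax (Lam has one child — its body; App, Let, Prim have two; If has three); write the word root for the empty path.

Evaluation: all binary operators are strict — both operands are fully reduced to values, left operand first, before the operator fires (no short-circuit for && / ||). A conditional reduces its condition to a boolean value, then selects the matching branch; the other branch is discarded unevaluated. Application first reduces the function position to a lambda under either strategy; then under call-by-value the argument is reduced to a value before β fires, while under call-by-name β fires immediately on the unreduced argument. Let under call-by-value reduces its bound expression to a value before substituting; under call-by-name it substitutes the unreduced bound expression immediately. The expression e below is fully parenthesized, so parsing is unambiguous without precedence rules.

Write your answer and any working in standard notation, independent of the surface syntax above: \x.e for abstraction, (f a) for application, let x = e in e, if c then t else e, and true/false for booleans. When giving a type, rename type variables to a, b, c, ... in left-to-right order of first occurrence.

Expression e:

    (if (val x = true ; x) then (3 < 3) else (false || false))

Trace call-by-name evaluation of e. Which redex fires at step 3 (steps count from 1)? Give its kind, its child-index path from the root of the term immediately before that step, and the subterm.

Derivation:
step 0: (if (let x = true in x) then (3 < 3) else (false || false))
step 1: [let@0] (if true then (3 < 3) else (false || false))
step 2: [if@root] (3 < 3)
step 3: [delta@root] false

Answer: delta at root : (3 < 3)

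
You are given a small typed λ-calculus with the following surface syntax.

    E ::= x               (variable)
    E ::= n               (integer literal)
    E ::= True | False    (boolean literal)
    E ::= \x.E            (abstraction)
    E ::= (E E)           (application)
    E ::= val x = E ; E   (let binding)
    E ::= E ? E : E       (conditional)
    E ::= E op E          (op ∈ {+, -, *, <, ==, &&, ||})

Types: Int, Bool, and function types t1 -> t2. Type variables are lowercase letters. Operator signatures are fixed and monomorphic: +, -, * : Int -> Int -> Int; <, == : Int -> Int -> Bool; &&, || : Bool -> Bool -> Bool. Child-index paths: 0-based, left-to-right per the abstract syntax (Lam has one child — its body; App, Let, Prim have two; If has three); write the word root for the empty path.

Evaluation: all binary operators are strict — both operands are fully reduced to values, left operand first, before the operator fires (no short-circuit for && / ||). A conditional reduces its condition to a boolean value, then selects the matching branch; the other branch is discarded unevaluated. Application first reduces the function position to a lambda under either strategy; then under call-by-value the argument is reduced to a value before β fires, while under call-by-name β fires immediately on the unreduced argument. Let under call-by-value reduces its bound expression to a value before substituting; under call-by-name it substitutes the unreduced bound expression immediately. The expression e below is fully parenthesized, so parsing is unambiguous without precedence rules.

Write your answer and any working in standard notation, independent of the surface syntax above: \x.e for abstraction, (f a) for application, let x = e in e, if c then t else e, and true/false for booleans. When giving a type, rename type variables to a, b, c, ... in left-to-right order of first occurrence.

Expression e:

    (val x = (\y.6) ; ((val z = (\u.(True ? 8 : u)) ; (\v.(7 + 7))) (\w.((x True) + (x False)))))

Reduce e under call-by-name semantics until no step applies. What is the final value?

Answer: 14

Working:
step 0: (let x = (\y.6) in ((let z = (\u.(if true then 8 else u)) in (\v.(7 + 7))) (\w.((x true) + (x false)))))
step 1: [let@root] ((let z = (\u.(if true then 8 else u)) in (\v.(7 + 7))) (\w.(((\y.6) true) + ((\y.6) false))))
step 2: [let@0] ((\v.(7 + 7)) (\w.(((\y.6) true) + ((\y.6) false))))
step 3: [beta@root] (7 + 7)
step 4: [delta@root] 14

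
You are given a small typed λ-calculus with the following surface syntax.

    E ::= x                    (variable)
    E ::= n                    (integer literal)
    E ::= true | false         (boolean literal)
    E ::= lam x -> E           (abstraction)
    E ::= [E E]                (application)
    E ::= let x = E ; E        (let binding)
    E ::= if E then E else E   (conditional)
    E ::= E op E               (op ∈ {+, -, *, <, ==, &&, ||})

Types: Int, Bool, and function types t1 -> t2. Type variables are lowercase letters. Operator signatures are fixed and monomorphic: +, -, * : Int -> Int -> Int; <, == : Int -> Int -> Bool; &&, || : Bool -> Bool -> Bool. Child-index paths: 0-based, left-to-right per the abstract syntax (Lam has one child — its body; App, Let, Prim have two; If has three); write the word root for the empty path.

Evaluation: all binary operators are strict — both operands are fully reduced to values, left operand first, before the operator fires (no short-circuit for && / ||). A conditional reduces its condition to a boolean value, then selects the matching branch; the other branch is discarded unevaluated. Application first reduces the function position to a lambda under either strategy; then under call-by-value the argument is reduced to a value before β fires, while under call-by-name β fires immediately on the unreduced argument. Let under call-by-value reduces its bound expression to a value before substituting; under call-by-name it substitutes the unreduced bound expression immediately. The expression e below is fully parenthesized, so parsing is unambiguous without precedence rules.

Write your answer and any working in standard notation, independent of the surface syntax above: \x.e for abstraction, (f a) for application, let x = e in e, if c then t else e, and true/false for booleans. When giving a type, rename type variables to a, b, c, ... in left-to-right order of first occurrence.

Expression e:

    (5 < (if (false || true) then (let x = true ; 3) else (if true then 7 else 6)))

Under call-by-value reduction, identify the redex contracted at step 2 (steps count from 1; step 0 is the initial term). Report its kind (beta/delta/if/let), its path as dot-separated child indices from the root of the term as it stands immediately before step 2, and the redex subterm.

Answer: if at 1 : (if true then (let x = true in 3) else (if true then 7 else 6))

Derivation:
step 0: (5 < (if (false || true) then (let x = true in 3) else (if true then 7 else 6)))
step 1: [delta@1.0] (5 < (if true then (let x = true in 3) else (if true then 7 else 6)))
step 2: [if@1] (5 < (let x = true in 3))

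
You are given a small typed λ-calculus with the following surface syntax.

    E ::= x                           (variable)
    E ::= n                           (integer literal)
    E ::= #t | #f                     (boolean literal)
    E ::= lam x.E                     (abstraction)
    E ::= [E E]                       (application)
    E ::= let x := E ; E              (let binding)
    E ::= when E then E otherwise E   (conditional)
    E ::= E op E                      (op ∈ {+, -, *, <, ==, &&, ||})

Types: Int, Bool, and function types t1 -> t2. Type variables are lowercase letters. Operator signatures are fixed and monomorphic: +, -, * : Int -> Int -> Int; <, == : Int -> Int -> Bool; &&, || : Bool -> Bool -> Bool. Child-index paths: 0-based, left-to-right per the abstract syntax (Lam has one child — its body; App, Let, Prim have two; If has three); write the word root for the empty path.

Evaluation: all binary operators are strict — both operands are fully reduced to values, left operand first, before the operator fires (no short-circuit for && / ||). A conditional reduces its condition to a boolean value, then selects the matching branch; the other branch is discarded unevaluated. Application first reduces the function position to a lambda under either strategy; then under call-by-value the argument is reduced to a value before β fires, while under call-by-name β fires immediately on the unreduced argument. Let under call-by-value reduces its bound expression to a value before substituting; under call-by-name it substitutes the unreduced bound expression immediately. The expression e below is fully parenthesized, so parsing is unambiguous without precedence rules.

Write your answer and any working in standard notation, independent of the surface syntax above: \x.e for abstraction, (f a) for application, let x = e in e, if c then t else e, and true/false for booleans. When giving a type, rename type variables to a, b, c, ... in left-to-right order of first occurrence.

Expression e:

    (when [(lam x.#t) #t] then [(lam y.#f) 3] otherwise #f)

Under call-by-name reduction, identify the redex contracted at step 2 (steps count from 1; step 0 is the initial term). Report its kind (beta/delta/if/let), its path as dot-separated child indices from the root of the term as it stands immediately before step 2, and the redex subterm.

Trace:
step 0: (if ((\x.true) true) then ((\y.false) 3) else false)
step 1: [beta@0] (if true then ((\y.false) 3) else false)
step 2: [if@root] ((\y.false) 3)

Answer: if at root : (if true then ((\y.false) 3) else false)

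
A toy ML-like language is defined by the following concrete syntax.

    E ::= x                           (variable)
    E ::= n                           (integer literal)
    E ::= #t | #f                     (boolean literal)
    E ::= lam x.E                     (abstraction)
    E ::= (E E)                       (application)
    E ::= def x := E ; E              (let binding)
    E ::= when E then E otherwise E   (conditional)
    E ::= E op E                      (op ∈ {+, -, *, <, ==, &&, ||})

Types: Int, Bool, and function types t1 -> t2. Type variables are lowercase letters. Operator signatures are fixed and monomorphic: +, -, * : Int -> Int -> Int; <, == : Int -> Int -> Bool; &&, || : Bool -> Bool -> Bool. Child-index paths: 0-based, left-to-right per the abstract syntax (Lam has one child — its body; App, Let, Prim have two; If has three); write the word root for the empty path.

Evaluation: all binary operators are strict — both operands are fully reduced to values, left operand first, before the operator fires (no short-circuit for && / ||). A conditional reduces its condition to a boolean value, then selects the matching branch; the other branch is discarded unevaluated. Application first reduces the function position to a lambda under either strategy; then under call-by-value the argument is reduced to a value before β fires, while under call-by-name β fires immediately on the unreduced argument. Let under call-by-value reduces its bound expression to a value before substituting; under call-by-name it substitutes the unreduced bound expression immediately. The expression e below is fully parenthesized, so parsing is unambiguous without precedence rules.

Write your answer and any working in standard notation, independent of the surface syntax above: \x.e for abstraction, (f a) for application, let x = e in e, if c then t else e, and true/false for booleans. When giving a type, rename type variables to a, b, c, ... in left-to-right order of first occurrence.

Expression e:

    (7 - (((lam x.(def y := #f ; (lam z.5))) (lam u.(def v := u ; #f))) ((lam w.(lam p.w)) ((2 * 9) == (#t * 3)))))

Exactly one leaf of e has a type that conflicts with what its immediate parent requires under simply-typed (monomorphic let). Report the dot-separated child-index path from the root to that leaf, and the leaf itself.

Trace:
  unify Int ~ Int
let y : Bool
\z._ : b -> Int
\x._ : a -> b -> Int
u : c
let v : c
\u._ : c -> Bool
  unify a -> b -> Int ~ (c -> Bool) -> d
  unify a ~ c -> Bool
  unify b -> Int ~ d
_ _ : b -> Int
w : e
\p._ : f -> e
\w._ : e -> f -> e
  unify Int ~ Int
  unify Int ~ Int
  unify Int ~ Int
  unify Bool ~ Int
  FAIL: mismatch Bool ~ Int

Answer: 1.1.1.1.0 : true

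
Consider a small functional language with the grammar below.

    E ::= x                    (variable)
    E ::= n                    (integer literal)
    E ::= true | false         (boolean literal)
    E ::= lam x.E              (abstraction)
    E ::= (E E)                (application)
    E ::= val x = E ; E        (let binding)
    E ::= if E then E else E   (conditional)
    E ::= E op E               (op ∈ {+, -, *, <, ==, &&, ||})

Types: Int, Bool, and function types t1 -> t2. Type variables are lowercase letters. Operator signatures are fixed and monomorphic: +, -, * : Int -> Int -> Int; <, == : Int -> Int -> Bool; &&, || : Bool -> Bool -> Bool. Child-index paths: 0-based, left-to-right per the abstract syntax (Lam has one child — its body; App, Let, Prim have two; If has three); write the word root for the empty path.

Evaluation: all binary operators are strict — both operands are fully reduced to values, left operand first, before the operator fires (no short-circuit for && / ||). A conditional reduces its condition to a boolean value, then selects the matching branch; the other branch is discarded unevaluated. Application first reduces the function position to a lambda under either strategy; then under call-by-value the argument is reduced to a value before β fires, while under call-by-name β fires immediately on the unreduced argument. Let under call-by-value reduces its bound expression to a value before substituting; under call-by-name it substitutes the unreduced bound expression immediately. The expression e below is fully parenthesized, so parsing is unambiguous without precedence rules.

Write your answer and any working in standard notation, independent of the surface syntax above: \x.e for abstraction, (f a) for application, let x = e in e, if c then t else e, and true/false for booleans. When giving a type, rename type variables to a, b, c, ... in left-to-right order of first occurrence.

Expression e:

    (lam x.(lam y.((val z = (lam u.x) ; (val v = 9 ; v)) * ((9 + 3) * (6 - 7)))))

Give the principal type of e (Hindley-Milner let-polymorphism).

Derivation:
x : a
\u._ : c -> a
let z : forall. c -> a
let v : Int
v : Int
  unify Int ~ Int
  unify Int ~ Int
  unify Int ~ Int
  unify Int ~ Int
  unify Int ~ Int
  unify Int ~ Int
  unify Int ~ Int
  unify Int ~ Int
\y._ : b -> Int
\x._ : a -> b -> Int

Answer: a -> b -> Int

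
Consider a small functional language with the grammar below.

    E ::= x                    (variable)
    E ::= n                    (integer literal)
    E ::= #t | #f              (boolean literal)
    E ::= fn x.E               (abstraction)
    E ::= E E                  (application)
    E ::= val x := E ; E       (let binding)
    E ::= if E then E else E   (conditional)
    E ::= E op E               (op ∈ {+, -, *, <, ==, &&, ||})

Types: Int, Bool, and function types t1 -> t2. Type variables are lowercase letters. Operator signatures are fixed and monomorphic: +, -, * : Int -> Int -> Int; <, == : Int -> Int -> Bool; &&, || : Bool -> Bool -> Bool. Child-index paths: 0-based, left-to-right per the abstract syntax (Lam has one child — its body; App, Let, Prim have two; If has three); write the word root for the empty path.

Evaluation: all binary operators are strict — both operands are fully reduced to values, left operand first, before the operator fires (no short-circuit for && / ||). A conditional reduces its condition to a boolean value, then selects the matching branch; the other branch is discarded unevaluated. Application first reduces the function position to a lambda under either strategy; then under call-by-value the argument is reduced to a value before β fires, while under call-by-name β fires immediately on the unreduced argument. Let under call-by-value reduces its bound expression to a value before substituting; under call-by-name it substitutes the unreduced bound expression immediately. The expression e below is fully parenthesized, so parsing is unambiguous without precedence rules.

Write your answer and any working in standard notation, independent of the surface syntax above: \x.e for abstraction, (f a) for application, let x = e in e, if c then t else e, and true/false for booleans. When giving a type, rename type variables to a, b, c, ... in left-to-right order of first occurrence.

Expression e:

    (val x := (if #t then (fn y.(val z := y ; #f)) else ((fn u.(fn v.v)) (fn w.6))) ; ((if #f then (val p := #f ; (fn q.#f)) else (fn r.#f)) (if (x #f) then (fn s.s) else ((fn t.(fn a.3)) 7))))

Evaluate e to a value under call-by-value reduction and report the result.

Answer: false

Derivation:
step 0: (let x = (if true then (\y.(let z = y in false)) else ((\u.(\v.v)) (\w.6))) in ((if false then (let p = false in (\q.false)) else (\r.false)) (if (x false) then (\s.s) else ((\t.(\a.3)) 7))))
step 1: [if@0] (let x = (\y.(let z = y in false)) in ((if false then (let p = false in (\q.false)) else (\r.false)) (if (x false) then (\s.s) else ((\t.(\a.3)) 7))))
step 2: [let@root] ((if false then (let p = false in (\q.false)) else (\r.false)) (if ((\y.(let z = y in false)) false) then (\s.s) else ((\t.(\a.3)) 7)))
step 3: [if@0] ((\r.false) (if ((\y.(let z = y in false)) false) then (\s.s) else ((\t.(\a.3)) 7)))
step 4: [beta@1.0] ((\r.false) (if (let z = false in false) then (\s.s) else ((\t.(\a.3)) 7)))
step 5: [let@1.0] ((\r.false) (if false then (\s.s) else ((\t.(\a.3)) 7)))
step 6: [if@1] ((\r.false) ((\t.(\a.3)) 7))
step 7: [beta@1] ((\r.false) (\a.3))
step 8: [beta@root] false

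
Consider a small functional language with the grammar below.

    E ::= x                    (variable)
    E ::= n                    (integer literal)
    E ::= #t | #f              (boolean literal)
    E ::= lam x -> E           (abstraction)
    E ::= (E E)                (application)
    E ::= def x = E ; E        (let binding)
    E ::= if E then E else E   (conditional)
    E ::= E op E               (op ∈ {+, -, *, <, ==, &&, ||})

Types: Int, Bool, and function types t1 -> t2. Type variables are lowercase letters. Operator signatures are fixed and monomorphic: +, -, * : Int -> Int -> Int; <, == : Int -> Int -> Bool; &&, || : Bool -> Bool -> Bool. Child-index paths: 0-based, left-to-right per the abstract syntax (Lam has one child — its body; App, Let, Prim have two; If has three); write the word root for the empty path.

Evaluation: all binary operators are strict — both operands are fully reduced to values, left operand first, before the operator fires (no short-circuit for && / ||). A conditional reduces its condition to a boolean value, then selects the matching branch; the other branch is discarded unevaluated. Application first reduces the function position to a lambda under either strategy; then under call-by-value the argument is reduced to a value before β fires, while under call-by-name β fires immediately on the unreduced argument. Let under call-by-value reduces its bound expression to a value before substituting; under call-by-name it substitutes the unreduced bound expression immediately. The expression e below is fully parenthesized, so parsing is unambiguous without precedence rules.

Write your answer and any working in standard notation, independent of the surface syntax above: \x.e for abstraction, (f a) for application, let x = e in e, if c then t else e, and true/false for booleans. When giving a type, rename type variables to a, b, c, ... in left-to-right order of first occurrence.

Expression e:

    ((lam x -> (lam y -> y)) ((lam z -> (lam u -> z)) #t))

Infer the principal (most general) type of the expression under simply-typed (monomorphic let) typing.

Working:
y : b
\y._ : b -> b
\x._ : a -> b -> b
z : c
\u._ : d -> c
\z._ : c -> d -> c
  unify c -> d -> c ~ Bool -> e
  unify c ~ Bool
  unify d -> Bool ~ e
_ _ : d -> Bool
  unify a -> b -> b ~ (d -> Bool) -> f
  unify a ~ d -> Bool
  unify b -> b ~ f
_ _ : b -> b

Answer: a -> a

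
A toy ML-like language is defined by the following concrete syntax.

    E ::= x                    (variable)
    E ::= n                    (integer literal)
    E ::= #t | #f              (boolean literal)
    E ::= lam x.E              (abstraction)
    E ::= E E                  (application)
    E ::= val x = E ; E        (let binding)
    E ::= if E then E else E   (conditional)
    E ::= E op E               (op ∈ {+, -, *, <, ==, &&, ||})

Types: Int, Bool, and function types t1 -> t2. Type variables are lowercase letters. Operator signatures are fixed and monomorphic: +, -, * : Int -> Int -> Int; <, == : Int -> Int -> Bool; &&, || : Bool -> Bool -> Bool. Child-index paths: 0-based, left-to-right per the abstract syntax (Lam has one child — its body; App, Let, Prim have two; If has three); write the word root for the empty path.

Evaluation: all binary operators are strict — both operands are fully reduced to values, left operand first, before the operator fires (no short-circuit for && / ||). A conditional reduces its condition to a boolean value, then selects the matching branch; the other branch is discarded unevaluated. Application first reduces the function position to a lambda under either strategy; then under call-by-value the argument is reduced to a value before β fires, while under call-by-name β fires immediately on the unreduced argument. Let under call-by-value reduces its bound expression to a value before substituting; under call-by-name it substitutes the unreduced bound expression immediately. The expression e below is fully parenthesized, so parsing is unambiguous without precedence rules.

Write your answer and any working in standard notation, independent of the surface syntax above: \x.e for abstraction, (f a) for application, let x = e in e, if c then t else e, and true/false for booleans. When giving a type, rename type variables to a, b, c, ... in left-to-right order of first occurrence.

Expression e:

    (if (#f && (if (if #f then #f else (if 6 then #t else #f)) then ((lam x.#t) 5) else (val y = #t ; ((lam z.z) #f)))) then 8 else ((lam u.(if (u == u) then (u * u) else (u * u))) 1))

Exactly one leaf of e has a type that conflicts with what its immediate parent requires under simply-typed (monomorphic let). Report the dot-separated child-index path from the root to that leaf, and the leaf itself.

Answer: 0.1.0.2.0 : 6

Derivation:
  unify Bool ~ Bool
  unify Bool ~ Bool
  unify Int ~ Bool
  FAIL: mismatch Int ~ Bool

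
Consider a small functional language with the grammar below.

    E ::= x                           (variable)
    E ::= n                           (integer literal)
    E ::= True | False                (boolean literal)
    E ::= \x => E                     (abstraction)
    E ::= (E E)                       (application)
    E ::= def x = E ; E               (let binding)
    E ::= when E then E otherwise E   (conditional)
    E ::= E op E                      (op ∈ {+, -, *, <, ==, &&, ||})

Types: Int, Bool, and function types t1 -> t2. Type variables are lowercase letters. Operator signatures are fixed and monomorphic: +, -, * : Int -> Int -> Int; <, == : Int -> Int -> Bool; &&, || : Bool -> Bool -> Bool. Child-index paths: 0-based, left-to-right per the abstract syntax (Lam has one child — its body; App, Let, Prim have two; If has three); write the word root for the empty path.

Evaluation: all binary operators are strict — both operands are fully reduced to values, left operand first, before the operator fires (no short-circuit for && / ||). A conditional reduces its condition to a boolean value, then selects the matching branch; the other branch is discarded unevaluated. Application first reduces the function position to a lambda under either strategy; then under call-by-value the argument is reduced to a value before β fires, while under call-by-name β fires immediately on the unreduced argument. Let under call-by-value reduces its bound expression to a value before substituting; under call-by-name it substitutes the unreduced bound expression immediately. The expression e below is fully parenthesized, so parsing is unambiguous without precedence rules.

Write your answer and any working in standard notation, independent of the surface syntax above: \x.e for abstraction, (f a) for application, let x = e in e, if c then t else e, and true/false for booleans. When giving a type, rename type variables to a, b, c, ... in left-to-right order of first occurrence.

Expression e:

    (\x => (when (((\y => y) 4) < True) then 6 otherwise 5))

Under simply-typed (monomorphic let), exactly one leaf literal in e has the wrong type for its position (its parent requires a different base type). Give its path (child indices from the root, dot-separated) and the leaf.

Answer: 0.0.1 : true

Derivation:
y : b
\y._ : b -> b
  unify b -> b ~ Int -> c
  unify b ~ Int
  unify Int ~ c
_ _ : Int
  unify Int ~ Int
  unify Bool ~ Int
  FAIL: mismatch Bool ~ Int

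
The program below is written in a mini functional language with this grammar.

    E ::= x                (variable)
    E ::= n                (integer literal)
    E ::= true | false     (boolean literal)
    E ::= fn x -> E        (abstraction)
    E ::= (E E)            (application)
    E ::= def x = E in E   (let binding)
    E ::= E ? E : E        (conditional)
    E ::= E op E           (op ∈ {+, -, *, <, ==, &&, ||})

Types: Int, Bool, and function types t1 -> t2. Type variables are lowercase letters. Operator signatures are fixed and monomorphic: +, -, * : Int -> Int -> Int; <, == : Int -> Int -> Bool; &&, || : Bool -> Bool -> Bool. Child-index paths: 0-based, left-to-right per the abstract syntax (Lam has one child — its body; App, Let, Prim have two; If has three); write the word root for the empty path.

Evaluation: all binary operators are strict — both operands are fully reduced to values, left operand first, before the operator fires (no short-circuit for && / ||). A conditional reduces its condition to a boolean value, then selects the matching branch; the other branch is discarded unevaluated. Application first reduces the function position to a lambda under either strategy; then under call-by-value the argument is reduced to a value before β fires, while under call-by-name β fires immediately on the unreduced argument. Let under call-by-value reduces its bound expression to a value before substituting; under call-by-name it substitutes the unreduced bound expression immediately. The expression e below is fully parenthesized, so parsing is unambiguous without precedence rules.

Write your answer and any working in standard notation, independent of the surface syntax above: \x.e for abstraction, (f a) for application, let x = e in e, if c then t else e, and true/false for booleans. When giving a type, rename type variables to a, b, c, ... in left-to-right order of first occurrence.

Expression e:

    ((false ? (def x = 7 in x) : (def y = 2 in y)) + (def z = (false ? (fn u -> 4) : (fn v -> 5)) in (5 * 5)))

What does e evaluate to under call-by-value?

Answer: 27

Working:
step 0: ((if false then (let x = 7 in x) else (let y = 2 in y)) + (let z = (if false then (\u.4) else (\v.5)) in (5 * 5)))
step 1: [if@0] ((let y = 2 in y) + (let z = (if false then (\u.4) else (\v.5)) in (5 * 5)))
step 2: [let@0] (2 + (let z = (if false then (\u.4) else (\v.5)) in (5 * 5)))
step 3: [if@1.0] (2 + (let z = (\v.5) in (5 * 5)))
step 4: [let@1] (2 + (5 * 5))
step 5: [delta@1] (2 + 25)
step 6: [delta@root] 27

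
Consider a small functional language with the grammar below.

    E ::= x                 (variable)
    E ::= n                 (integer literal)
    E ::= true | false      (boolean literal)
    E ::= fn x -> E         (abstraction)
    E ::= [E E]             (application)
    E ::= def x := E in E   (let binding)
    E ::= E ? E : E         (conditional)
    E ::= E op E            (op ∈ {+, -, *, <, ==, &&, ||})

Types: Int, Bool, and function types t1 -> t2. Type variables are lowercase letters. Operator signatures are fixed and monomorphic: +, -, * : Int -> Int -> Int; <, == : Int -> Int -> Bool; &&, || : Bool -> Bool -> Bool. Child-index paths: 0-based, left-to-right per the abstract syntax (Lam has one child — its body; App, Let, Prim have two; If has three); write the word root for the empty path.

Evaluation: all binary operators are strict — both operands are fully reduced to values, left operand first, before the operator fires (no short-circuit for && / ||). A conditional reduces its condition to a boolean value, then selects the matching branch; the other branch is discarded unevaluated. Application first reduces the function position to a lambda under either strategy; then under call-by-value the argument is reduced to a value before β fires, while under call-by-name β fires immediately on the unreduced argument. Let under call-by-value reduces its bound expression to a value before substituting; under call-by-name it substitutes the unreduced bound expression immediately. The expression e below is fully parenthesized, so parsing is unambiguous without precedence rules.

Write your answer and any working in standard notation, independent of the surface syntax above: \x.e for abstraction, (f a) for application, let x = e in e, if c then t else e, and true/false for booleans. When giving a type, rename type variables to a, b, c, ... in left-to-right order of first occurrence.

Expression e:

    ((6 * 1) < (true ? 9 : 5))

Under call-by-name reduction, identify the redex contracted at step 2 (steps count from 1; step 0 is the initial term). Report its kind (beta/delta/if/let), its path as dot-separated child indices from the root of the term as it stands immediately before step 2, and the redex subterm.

Answer: if at 1 : (if true then 9 else 5)

Derivation:
step 0: ((6 * 1) < (if true then 9 else 5))
step 1: [delta@0] (6 < (if true then 9 else 5))
step 2: [if@1] (6 < 9)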